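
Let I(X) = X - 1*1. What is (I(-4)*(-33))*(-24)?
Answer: -3960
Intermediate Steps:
I(X) = -1 + X (I(X) = X - 1 = -1 + X)
(I(-4)*(-33))*(-24) = ((-1 - 4)*(-33))*(-24) = -5*(-33)*(-24) = 165*(-24) = -3960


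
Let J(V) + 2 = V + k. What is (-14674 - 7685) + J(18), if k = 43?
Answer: -22300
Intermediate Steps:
J(V) = 41 + V (J(V) = -2 + (V + 43) = -2 + (43 + V) = 41 + V)
(-14674 - 7685) + J(18) = (-14674 - 7685) + (41 + 18) = -22359 + 59 = -22300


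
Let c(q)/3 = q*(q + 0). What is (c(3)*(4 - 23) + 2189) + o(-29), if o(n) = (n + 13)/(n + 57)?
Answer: 11728/7 ≈ 1675.4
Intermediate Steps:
c(q) = 3*q**2 (c(q) = 3*(q*(q + 0)) = 3*(q*q) = 3*q**2)
o(n) = (13 + n)/(57 + n)
(c(3)*(4 - 23) + 2189) + o(-29) = ((3*3**2)*(4 - 23) + 2189) + (13 - 29)/(57 - 29) = ((3*9)*(-19) + 2189) - 16/28 = (27*(-19) + 2189) + (1/28)*(-16) = (-513 + 2189) - 4/7 = 1676 - 4/7 = 11728/7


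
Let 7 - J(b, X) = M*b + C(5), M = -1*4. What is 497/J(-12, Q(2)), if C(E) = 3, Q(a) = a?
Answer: -497/44 ≈ -11.295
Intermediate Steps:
M = -4
J(b, X) = 4 + 4*b (J(b, X) = 7 - (-4*b + 3) = 7 - (3 - 4*b) = 7 + (-3 + 4*b) = 4 + 4*b)
497/J(-12, Q(2)) = 497/(4 + 4*(-12)) = 497/(4 - 48) = 497/(-44) = 497*(-1/44) = -497/44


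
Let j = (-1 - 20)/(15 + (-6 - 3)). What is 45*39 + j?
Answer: 3503/2 ≈ 1751.5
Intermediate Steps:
j = -7/2 (j = -21/(15 - 9) = -21/6 = -21*1/6 = -7/2 ≈ -3.5000)
45*39 + j = 45*39 - 7/2 = 1755 - 7/2 = 3503/2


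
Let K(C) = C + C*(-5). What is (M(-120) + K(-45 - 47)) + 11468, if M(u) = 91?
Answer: 11927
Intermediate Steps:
K(C) = -4*C (K(C) = C - 5*C = -4*C)
(M(-120) + K(-45 - 47)) + 11468 = (91 - 4*(-45 - 47)) + 11468 = (91 - 4*(-92)) + 11468 = (91 + 368) + 11468 = 459 + 11468 = 11927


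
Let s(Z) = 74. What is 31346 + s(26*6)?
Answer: 31420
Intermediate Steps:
31346 + s(26*6) = 31346 + 74 = 31420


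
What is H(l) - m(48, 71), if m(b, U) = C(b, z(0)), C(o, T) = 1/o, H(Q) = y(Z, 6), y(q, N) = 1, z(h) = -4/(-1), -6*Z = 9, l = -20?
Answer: 47/48 ≈ 0.97917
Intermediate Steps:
Z = -3/2 (Z = -1/6*9 = -3/2 ≈ -1.5000)
z(h) = 4 (z(h) = -4*(-1) = 4)
H(Q) = 1
m(b, U) = 1/b
H(l) - m(48, 71) = 1 - 1/48 = 47/48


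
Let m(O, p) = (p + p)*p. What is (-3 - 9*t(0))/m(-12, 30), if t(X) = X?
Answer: -1/600 ≈ -0.0016667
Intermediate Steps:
m(O, p) = 2*p**2 (m(O, p) = (2*p)*p = 2*p**2)
(-3 - 9*t(0))/m(-12, 30) = (-3 - 9*0)/((2*30**2)) = (-3 + 0)/((2*900)) = -3/1800 = -3*1/1800 = -1/600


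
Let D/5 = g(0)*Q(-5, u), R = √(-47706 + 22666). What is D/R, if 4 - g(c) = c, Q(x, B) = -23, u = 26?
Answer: 23*I*√1565/313 ≈ 2.907*I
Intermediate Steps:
g(c) = 4 - c
R = 4*I*√1565 (R = √(-25040) = 4*I*√1565 ≈ 158.24*I)
D = -460 (D = 5*((4 - 1*0)*(-23)) = 5*((4 + 0)*(-23)) = 5*(4*(-23)) = 5*(-92) = -460)
D/R = -460*(-I*√1565/6260) = -(-23)*I*√1565/313 = 23*I*√1565/313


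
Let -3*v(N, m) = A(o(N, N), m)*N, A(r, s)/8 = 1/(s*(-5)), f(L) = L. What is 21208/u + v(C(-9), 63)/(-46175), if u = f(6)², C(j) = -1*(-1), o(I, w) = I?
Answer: 25706084242/43635375 ≈ 589.11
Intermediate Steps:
C(j) = 1
u = 36 (u = 6² = 36)
A(r, s) = -8/(5*s) (A(r, s) = 8/((s*(-5))) = 8/((-5*s)) = 8*(-1/(5*s)) = -8/(5*s))
v(N, m) = 8*N/(15*m) (v(N, m) = -(-8/(5*m))*N/3 = -(-8)*N/(15*m) = 8*N/(15*m))
21208/u + v(C(-9), 63)/(-46175) = 21208/36 + ((8/15)*1/63)/(-46175) = 21208*(1/36) + ((8/15)*1*(1/63))*(-1/46175) = 5302/9 + (8/945)*(-1/46175) = 5302/9 - 8/43635375 = 25706084242/43635375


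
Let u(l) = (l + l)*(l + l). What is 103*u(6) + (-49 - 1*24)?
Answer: 14759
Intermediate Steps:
u(l) = 4*l² (u(l) = (2*l)*(2*l) = 4*l²)
103*u(6) + (-49 - 1*24) = 103*(4*6²) + (-49 - 1*24) = 103*(4*36) + (-49 - 24) = 103*144 - 73 = 14832 - 73 = 14759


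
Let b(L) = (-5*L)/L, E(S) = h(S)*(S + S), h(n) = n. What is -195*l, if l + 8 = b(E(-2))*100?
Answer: 99060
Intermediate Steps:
E(S) = 2*S² (E(S) = S*(S + S) = S*(2*S) = 2*S²)
b(L) = -5
l = -508 (l = -8 - 5*100 = -8 - 500 = -508)
-195*l = -195*(-508) = 99060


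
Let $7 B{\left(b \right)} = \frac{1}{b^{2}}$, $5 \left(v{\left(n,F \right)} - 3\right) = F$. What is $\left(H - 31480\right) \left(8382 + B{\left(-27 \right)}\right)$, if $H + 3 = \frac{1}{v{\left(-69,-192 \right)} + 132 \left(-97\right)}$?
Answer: $- \frac{86449817121200132}{327597291} \approx -2.6389 \cdot 10^{8}$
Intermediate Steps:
$v{\left(n,F \right)} = 3 + \frac{F}{5}$
$B{\left(b \right)} = \frac{1}{7 b^{2}}$
$H = - \frac{192596}{64197}$ ($H = -3 + \frac{1}{\left(3 + \frac{1}{5} \left(-192\right)\right) + 132 \left(-97\right)} = -3 + \frac{1}{\left(3 - \frac{192}{5}\right) - 12804} = -3 + \frac{1}{- \frac{177}{5} - 12804} = -3 + \frac{1}{- \frac{64197}{5}} = -3 - \frac{5}{64197} = - \frac{192596}{64197} \approx -3.0001$)
$\left(H - 31480\right) \left(8382 + B{\left(-27 \right)}\right) = \left(- \frac{192596}{64197} - 31480\right) \left(8382 + \frac{1}{7 \cdot 729}\right) = - \frac{2021114156 \left(8382 + \frac{1}{7} \cdot \frac{1}{729}\right)}{64197} = - \frac{2021114156 \left(8382 + \frac{1}{5103}\right)}{64197} = \left(- \frac{2021114156}{64197}\right) \frac{42773347}{5103} = - \frac{86449817121200132}{327597291}$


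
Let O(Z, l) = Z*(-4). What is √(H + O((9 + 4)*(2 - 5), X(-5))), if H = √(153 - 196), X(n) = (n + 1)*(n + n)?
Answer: √(156 + I*√43) ≈ 12.493 + 0.26245*I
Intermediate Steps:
X(n) = 2*n*(1 + n) (X(n) = (1 + n)*(2*n) = 2*n*(1 + n))
H = I*√43 (H = √(-43) = I*√43 ≈ 6.5574*I)
O(Z, l) = -4*Z
√(H + O((9 + 4)*(2 - 5), X(-5))) = √(I*√43 - 4*(9 + 4)*(2 - 5)) = √(I*√43 - 52*(-3)) = √(I*√43 - 4*(-39)) = √(I*√43 + 156) = √(156 + I*√43)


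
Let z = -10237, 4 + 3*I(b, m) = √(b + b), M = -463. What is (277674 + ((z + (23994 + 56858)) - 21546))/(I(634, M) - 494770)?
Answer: -727483813953/1101594024664 - 980229*√317/1101594024664 ≈ -0.66041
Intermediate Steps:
I(b, m) = -4/3 + √2*√b/3 (I(b, m) = -4/3 + √(b + b)/3 = -4/3 + √(2*b)/3 = -4/3 + (√2*√b)/3 = -4/3 + √2*√b/3)
(277674 + ((z + (23994 + 56858)) - 21546))/(I(634, M) - 494770) = (277674 + ((-10237 + (23994 + 56858)) - 21546))/((-4/3 + √2*√634/3) - 494770) = (277674 + ((-10237 + 80852) - 21546))/((-4/3 + 2*√317/3) - 494770) = (277674 + (70615 - 21546))/(-1484314/3 + 2*√317/3) = (277674 + 49069)/(-1484314/3 + 2*√317/3) = 326743/(-1484314/3 + 2*√317/3)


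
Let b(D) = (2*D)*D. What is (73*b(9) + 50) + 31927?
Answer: 43803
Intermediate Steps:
b(D) = 2*D²
(73*b(9) + 50) + 31927 = (73*(2*9²) + 50) + 31927 = (73*(2*81) + 50) + 31927 = (73*162 + 50) + 31927 = (11826 + 50) + 31927 = 11876 + 31927 = 43803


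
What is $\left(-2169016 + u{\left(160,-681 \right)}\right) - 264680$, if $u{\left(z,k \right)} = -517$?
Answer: $-2434213$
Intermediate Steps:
$\left(-2169016 + u{\left(160,-681 \right)}\right) - 264680 = \left(-2169016 - 517\right) - 264680 = -2169533 + \left(-1311242 + 1046562\right) = -2169533 - 264680 = -2434213$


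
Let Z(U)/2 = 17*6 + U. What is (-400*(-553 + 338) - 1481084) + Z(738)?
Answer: -1393404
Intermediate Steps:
Z(U) = 204 + 2*U (Z(U) = 2*(17*6 + U) = 2*(102 + U) = 204 + 2*U)
(-400*(-553 + 338) - 1481084) + Z(738) = (-400*(-553 + 338) - 1481084) + (204 + 2*738) = (-400*(-215) - 1481084) + (204 + 1476) = (86000 - 1481084) + 1680 = -1395084 + 1680 = -1393404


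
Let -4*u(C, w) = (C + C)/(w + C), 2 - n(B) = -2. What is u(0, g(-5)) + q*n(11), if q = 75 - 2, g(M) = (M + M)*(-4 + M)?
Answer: 292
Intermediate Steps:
g(M) = 2*M*(-4 + M) (g(M) = (2*M)*(-4 + M) = 2*M*(-4 + M))
n(B) = 4 (n(B) = 2 - 1*(-2) = 2 + 2 = 4)
u(C, w) = -C/(2*(C + w)) (u(C, w) = -(C + C)/(4*(w + C)) = -2*C/(4*(C + w)) = -C/(2*(C + w)))
q = 73
u(0, g(-5)) + q*n(11) = -1*0/(2*0 + 2*(2*(-5)*(-4 - 5))) + 73*4 = -1*0/(0 + 2*(2*(-5)*(-9))) + 292 = -1*0/(0 + 2*90) + 292 = -1*0/(0 + 180) + 292 = -1*0/180 + 292 = -1*0*1/180 + 292 = 0 + 292 = 292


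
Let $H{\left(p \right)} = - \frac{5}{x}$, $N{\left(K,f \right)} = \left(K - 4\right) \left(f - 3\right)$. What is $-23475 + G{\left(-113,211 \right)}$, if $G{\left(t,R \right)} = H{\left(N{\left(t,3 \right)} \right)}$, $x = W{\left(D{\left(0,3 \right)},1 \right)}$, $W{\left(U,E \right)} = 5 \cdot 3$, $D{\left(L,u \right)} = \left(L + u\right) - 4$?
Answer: $- \frac{70426}{3} \approx -23475.0$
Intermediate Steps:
$D{\left(L,u \right)} = -4 + L + u$
$W{\left(U,E \right)} = 15$
$x = 15$
$N{\left(K,f \right)} = \left(-4 + K\right) \left(-3 + f\right)$
$H{\left(p \right)} = - \frac{1}{3}$ ($H{\left(p \right)} = - \frac{5}{15} = \left(-5\right) \frac{1}{15} = - \frac{1}{3}$)
$G{\left(t,R \right)} = - \frac{1}{3}$
$-23475 + G{\left(-113,211 \right)} = -23475 - \frac{1}{3} = - \frac{70426}{3}$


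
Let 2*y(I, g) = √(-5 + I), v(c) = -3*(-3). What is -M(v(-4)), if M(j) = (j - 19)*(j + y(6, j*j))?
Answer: 95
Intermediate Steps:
v(c) = 9
y(I, g) = √(-5 + I)/2
M(j) = (½ + j)*(-19 + j) (M(j) = (j - 19)*(j + √(-5 + 6)/2) = (-19 + j)*(j + √1/2) = (-19 + j)*(j + (½)*1) = (-19 + j)*(j + ½) = (-19 + j)*(½ + j) = (½ + j)*(-19 + j))
-M(v(-4)) = -(-19/2 + 9² - 37/2*9) = -(-19/2 + 81 - 333/2) = -1*(-95) = 95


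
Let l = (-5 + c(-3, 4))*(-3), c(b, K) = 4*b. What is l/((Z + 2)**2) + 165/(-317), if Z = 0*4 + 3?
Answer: 12042/7925 ≈ 1.5195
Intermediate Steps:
Z = 3 (Z = 0 + 3 = 3)
l = 51 (l = (-5 + 4*(-3))*(-3) = (-5 - 12)*(-3) = -17*(-3) = 51)
l/((Z + 2)**2) + 165/(-317) = 51/((3 + 2)**2) + 165/(-317) = 51/(5**2) + 165*(-1/317) = 51/25 - 165/317 = 12042/7925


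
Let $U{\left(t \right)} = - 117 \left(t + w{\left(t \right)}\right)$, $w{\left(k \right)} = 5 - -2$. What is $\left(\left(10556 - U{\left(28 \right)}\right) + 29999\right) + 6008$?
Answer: $50658$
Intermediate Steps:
$w{\left(k \right)} = 7$ ($w{\left(k \right)} = 5 + 2 = 7$)
$U{\left(t \right)} = -819 - 117 t$ ($U{\left(t \right)} = - 117 \left(t + 7\right) = - 117 \left(7 + t\right) = -819 - 117 t$)
$\left(\left(10556 - U{\left(28 \right)}\right) + 29999\right) + 6008 = \left(\left(10556 - \left(-819 - 3276\right)\right) + 29999\right) + 6008 = \left(\left(10556 - -4095\right) + 29999\right) + 6008 = \left(\left(10556 + 4095\right) + 29999\right) + 6008 = \left(14651 + 29999\right) + 6008 = 44650 + 6008 = 50658$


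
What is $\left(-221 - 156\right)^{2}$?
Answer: $142129$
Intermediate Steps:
$\left(-221 - 156\right)^{2} = \left(-377\right)^{2} = 142129$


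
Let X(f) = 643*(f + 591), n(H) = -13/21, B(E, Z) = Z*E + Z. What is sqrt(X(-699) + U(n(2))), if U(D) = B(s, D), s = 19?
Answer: 2*I*sqrt(7657566)/21 ≈ 263.55*I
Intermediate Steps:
B(E, Z) = Z + E*Z (B(E, Z) = E*Z + Z = Z + E*Z)
n(H) = -13/21 (n(H) = -13*1/21 = -13/21)
U(D) = 20*D (U(D) = D*(1 + 19) = D*20 = 20*D)
X(f) = 380013 + 643*f (X(f) = 643*(591 + f) = 380013 + 643*f)
sqrt(X(-699) + U(n(2))) = sqrt((380013 + 643*(-699)) + 20*(-13/21)) = sqrt((380013 - 449457) - 260/21) = sqrt(-69444 - 260/21) = sqrt(-1458584/21) = 2*I*sqrt(7657566)/21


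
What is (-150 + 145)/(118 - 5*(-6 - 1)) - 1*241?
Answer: -36878/153 ≈ -241.03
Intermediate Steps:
(-150 + 145)/(118 - 5*(-6 - 1)) - 1*241 = -5/(118 - 5*(-7)) - 241 = -5/(118 + 35) - 241 = -5/153 - 241 = -36878/153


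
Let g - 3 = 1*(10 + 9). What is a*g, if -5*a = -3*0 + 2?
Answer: -44/5 ≈ -8.8000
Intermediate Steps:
a = -2/5 (a = -(-3*0 + 2)/5 = -(0 + 2)/5 = -1/5*2 = -2/5 ≈ -0.40000)
g = 22 (g = 3 + 1*(10 + 9) = 3 + 1*19 = 3 + 19 = 22)
a*g = -2/5*22 = -44/5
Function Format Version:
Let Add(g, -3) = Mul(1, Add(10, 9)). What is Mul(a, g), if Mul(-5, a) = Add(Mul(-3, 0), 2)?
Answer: Rational(-44, 5) ≈ -8.8000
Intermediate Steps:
a = Rational(-2, 5) (a = Mul(Rational(-1, 5), Add(Mul(-3, 0), 2)) = Mul(Rational(-1, 5), Add(0, 2)) = Mul(Rational(-1, 5), 2) = Rational(-2, 5) ≈ -0.40000)
g = 22 (g = Add(3, Mul(1, Add(10, 9))) = Add(3, Mul(1, 19)) = Add(3, 19) = 22)
Mul(a, g) = Mul(Rational(-2, 5), 22) = Rational(-44, 5)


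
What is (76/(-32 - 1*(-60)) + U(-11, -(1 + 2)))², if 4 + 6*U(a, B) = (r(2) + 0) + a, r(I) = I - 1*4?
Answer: 25/1764 ≈ 0.014172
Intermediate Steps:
r(I) = -4 + I (r(I) = I - 4 = -4 + I)
U(a, B) = -1 + a/6 (U(a, B) = -⅔ + (((-4 + 2) + 0) + a)/6 = -⅔ + ((-2 + 0) + a)/6 = -⅔ + (-2 + a)/6 = -⅔ + (-⅓ + a/6) = -1 + a/6)
(76/(-32 - 1*(-60)) + U(-11, -(1 + 2)))² = (76/(-32 - 1*(-60)) + (-1 + (⅙)*(-11)))² = (76/(-32 + 60) + (-1 - 11/6))² = (76/28 - 17/6)² = (76*(1/28) - 17/6)² = (19/7 - 17/6)² = (-5/42)² = 25/1764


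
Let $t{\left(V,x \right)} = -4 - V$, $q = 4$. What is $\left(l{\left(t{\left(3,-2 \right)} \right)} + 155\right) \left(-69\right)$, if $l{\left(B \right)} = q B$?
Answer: $-8763$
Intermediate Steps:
$l{\left(B \right)} = 4 B$
$\left(l{\left(t{\left(3,-2 \right)} \right)} + 155\right) \left(-69\right) = \left(4 \left(-4 - 3\right) + 155\right) \left(-69\right) = \left(4 \left(-7\right) + 155\right) \left(-69\right) = \left(-28 + 155\right) \left(-69\right) = 127 \left(-69\right) = -8763$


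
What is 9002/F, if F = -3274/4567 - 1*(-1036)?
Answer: 20556067/2364069 ≈ 8.6952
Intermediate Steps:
F = 4728138/4567 (F = -3274*1/4567 + 1036 = -3274/4567 + 1036 = 4728138/4567 ≈ 1035.3)
9002/F = 9002/(4728138/4567) = 9002*(4567/4728138) = 20556067/2364069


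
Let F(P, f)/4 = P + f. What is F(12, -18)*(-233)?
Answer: 5592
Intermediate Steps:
F(P, f) = 4*P + 4*f (F(P, f) = 4*(P + f) = 4*P + 4*f)
F(12, -18)*(-233) = (4*12 + 4*(-18))*(-233) = (48 - 72)*(-233) = -24*(-233) = 5592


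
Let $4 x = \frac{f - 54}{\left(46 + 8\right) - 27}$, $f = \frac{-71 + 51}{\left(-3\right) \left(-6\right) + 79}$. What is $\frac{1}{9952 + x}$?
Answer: $\frac{5238}{52125947} \approx 0.00010049$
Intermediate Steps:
$f = - \frac{20}{97}$ ($f = - \frac{20}{18 + 79} = - \frac{20}{97} \approx -0.20619$)
$x = - \frac{2629}{5238}$ ($x = \frac{\frac{1}{\left(46 + 8\right) - 27} \left(- \frac{20}{97} - 54\right)}{4} = \frac{\frac{1}{54 - 27} \left(- \frac{5258}{97}\right)}{4} = \frac{\frac{1}{27} \left(- \frac{5258}{97}\right)}{4} = \frac{1}{4} \left(- \frac{5258}{2619}\right) = - \frac{2629}{5238} \approx -0.50191$)
$\frac{1}{9952 + x} = \frac{1}{9952 - \frac{2629}{5238}} = \frac{1}{\frac{52125947}{5238}} = \frac{5238}{52125947}$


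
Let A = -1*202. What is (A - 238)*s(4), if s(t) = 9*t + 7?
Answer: -18920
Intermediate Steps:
s(t) = 7 + 9*t
A = -202
(A - 238)*s(4) = (-202 - 238)*(7 + 9*4) = -440*(7 + 36) = -440*43 = -18920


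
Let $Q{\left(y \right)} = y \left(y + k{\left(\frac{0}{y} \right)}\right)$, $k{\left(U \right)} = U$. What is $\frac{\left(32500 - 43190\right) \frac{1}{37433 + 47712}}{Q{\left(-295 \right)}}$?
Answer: $- \frac{2138}{1481948725} \approx -1.4427 \cdot 10^{-6}$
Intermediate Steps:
$Q{\left(y \right)} = y^{2}$ ($Q{\left(y \right)} = y \left(y + \frac{0}{y}\right) = y \left(y + 0\right) = y y = y^{2}$)
$\frac{\left(32500 - 43190\right) \frac{1}{37433 + 47712}}{Q{\left(-295 \right)}} = \frac{\left(32500 - 43190\right) \frac{1}{37433 + 47712}}{\left(-295\right)^{2}} = \frac{\left(-10690\right) \frac{1}{85145}}{87025} = \left(-10690\right) \frac{1}{85145} \cdot \frac{1}{87025} = \left(- \frac{2138}{17029}\right) \frac{1}{87025} = - \frac{2138}{1481948725}$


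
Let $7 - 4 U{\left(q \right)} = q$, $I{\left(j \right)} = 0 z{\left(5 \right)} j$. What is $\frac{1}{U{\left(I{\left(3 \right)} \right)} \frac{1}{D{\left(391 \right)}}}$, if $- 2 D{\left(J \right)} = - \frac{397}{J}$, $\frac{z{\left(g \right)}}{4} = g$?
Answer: $\frac{794}{2737} \approx 0.2901$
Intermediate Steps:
$z{\left(g \right)} = 4 g$
$D{\left(J \right)} = \frac{397}{2 J}$ ($D{\left(J \right)} = - \frac{\left(-397\right) \frac{1}{J}}{2} = \frac{397}{2 J}$)
$I{\left(j \right)} = 0$ ($I{\left(j \right)} = 0 \cdot 4 \cdot 5 j = 0 \cdot 20 j = 0$)
$U{\left(q \right)} = \frac{7}{4} - \frac{q}{4}$
$\frac{1}{U{\left(I{\left(3 \right)} \right)} \frac{1}{D{\left(391 \right)}}} = \frac{1}{\left(\frac{7}{4} - 0\right) \frac{1}{\frac{397}{2} \cdot \frac{1}{391}}} = \frac{1}{\left(\frac{7}{4} + 0\right) \frac{1}{\frac{397}{2} \cdot \frac{1}{391}}} = \frac{1}{\frac{7}{4} \frac{1}{\frac{397}{782}}} = \frac{1}{\frac{7}{4} \cdot \frac{782}{397}} = \frac{1}{\frac{2737}{794}} = \frac{794}{2737}$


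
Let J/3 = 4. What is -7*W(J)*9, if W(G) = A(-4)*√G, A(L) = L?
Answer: 504*√3 ≈ 872.95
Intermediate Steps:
J = 12 (J = 3*4 = 12)
W(G) = -4*√G
-7*W(J)*9 = -(-28)*√12*9 = -(-28)*2*√3*9 = -(-56)*√3*9 = (56*√3)*9 = 504*√3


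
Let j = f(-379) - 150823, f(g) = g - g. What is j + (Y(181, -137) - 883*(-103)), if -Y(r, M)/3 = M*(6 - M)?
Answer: -1101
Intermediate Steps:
f(g) = 0
Y(r, M) = -3*M*(6 - M)
j = -150823 (j = 0 - 150823 = -150823)
j + (Y(181, -137) - 883*(-103)) = -150823 + (3*(-137)*(-6 - 137) - 883*(-103)) = -150823 + (3*(-137)*(-143) - 1*(-90949)) = -150823 + (58773 + 90949) = -150823 + 149722 = -1101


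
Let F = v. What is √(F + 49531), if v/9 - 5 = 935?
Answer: √57991 ≈ 240.81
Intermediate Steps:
v = 8460 (v = 45 + 9*935 = 45 + 8415 = 8460)
F = 8460
√(F + 49531) = √(8460 + 49531) = √57991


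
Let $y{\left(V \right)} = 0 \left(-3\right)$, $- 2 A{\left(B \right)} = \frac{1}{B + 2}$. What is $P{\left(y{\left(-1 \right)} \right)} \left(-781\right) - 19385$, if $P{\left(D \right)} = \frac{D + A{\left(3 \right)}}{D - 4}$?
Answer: $- \frac{776181}{40} \approx -19405.0$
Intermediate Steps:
$A{\left(B \right)} = - \frac{1}{2 \left(2 + B\right)}$ ($A{\left(B \right)} = - \frac{1}{2 \left(B + 2\right)} = - \frac{1}{2 \left(2 + B\right)}$)
$y{\left(V \right)} = 0$
$P{\left(D \right)} = \frac{- \frac{1}{10} + D}{-4 + D}$ ($P{\left(D \right)} = \frac{D - \frac{1}{4 + 2 \cdot 3}}{D - 4} = \frac{D - \frac{1}{4 + 6}}{-4 + D} = \frac{D - \frac{1}{10}}{-4 + D} = \frac{- \frac{1}{10} + D}{-4 + D}$)
$P{\left(y{\left(-1 \right)} \right)} \left(-781\right) - 19385 = \frac{- \frac{1}{10} + 0}{-4 + 0} \left(-781\right) - 19385 = \frac{1}{-4} \left(- \frac{1}{10}\right) \left(-781\right) - 19385 = \left(- \frac{1}{4}\right) \left(- \frac{1}{10}\right) \left(-781\right) - 19385 = \frac{1}{40} \left(-781\right) - 19385 = - \frac{781}{40} - 19385 = - \frac{776181}{40}$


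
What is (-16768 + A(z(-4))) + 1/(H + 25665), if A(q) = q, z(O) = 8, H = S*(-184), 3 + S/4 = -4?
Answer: -516492919/30817 ≈ -16760.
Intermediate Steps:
S = -28 (S = -12 + 4*(-4) = -12 - 16 = -28)
H = 5152 (H = -28*(-184) = 5152)
(-16768 + A(z(-4))) + 1/(H + 25665) = (-16768 + 8) + 1/(5152 + 25665) = -16760 + 1/30817 = -516492919/30817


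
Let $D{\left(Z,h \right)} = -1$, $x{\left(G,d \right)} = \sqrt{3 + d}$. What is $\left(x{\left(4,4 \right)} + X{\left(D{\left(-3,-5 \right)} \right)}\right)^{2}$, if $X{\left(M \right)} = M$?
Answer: $\left(1 - \sqrt{7}\right)^{2} \approx 2.7085$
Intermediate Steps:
$\left(x{\left(4,4 \right)} + X{\left(D{\left(-3,-5 \right)} \right)}\right)^{2} = \left(\sqrt{3 + 4} - 1\right)^{2} = \left(\sqrt{7} - 1\right)^{2} = \left(-1 + \sqrt{7}\right)^{2}$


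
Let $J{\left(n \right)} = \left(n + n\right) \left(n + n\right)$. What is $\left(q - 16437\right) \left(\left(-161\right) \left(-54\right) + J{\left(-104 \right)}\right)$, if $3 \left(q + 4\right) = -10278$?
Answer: $-1032249586$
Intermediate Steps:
$q = -3430$ ($q = -4 + \frac{1}{3} \left(-10278\right) = -4 - 3426 = -3430$)
$J{\left(n \right)} = 4 n^{2}$ ($J{\left(n \right)} = 2 n 2 n = 4 n^{2}$)
$\left(q - 16437\right) \left(\left(-161\right) \left(-54\right) + J{\left(-104 \right)}\right) = \left(-3430 - 16437\right) \left(\left(-161\right) \left(-54\right) + 4 \left(-104\right)^{2}\right) = - 19867 \left(8694 + 4 \cdot 10816\right) = - 19867 \left(8694 + 43264\right) = \left(-19867\right) 51958 = -1032249586$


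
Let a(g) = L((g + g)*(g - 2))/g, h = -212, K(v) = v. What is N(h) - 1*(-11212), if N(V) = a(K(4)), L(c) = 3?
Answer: 44851/4 ≈ 11213.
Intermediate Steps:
a(g) = 3/g
N(V) = ¾ (N(V) = 3/4 = 3*(¼) = ¾)
N(h) - 1*(-11212) = ¾ - 1*(-11212) = ¾ + 11212 = 44851/4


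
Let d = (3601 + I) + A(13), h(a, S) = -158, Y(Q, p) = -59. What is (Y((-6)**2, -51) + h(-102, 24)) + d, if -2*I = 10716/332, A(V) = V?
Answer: 561223/166 ≈ 3380.9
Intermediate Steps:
I = -2679/166 (I = -5358/332 = -1/2*2679/83 = -2679/166 ≈ -16.139)
d = 597245/166 (d = (3601 - 2679/166) + 13 = 595087/166 + 13 = 597245/166 ≈ 3597.9)
(Y((-6)**2, -51) + h(-102, 24)) + d = (-59 - 158) + 597245/166 = -217 + 597245/166 = 561223/166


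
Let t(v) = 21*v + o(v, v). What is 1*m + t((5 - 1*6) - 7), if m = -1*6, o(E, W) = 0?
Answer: -174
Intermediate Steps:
m = -6
t(v) = 21*v (t(v) = 21*v + 0 = 21*v)
1*m + t((5 - 1*6) - 7) = 1*(-6) + 21*((5 - 1*6) - 7) = -6 + 21*((5 - 6) - 7) = -6 + 21*(-1 - 7) = -6 + 21*(-8) = -6 - 168 = -174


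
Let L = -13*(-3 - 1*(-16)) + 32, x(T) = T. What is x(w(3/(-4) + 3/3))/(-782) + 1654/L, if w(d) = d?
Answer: -5173849/428536 ≈ -12.073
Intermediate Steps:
L = -137 (L = -13*(-3 + 16) + 32 = -13*13 + 32 = -169 + 32 = -137)
x(w(3/(-4) + 3/3))/(-782) + 1654/L = (3/(-4) + 3/3)/(-782) + 1654/(-137) = (3*(-1/4) + 3*(1/3))*(-1/782) + 1654*(-1/137) = (-3/4 + 1)*(-1/782) - 1654/137 = (1/4)*(-1/782) - 1654/137 = -1/3128 - 1654/137 = -5173849/428536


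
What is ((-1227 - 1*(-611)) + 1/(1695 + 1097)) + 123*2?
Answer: -1033039/2792 ≈ -370.00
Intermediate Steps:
((-1227 - 1*(-611)) + 1/(1695 + 1097)) + 123*2 = ((-1227 + 611) + 1/2792) + 246 = (-616 + 1/2792) + 246 = -1719871/2792 + 246 = -1033039/2792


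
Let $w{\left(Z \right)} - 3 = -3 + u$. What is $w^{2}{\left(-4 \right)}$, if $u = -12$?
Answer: $144$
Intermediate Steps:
$w{\left(Z \right)} = -12$ ($w{\left(Z \right)} = 3 - 15 = -12$)
$w^{2}{\left(-4 \right)} = \left(-12\right)^{2} = 144$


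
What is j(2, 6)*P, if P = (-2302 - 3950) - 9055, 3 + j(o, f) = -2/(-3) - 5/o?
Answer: 443903/6 ≈ 73984.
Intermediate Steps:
j(o, f) = -7/3 - 5/o (j(o, f) = -3 + (-2/(-3) - 5/o) = -3 + (-2*(-1/3) - 5/o) = -3 + (2/3 - 5/o) = -7/3 - 5/o)
P = -15307 (P = -6252 - 9055 = -15307)
j(2, 6)*P = (-7/3 - 5/2)*(-15307) = -29/6*(-15307) = 443903/6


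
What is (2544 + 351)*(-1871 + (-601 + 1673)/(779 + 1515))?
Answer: -6211225395/1147 ≈ -5.4152e+6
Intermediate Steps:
(2544 + 351)*(-1871 + (-601 + 1673)/(779 + 1515)) = 2895*(-1871 + 1072/2294) = 2895*(-1871 + 1072*(1/2294)) = 2895*(-1871 + 536/1147) = 2895*(-2145501/1147) = -6211225395/1147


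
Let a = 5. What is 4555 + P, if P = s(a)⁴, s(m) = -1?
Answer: 4556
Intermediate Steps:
P = 1 (P = (-1)⁴ = 1)
4555 + P = 4555 + 1 = 4556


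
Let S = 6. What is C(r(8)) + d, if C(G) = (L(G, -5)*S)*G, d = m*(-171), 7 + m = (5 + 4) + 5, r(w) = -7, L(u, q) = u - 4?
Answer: -735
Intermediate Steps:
L(u, q) = -4 + u
m = 7 (m = -7 + ((5 + 4) + 5) = -7 + (9 + 5) = -7 + 14 = 7)
d = -1197 (d = 7*(-171) = -1197)
C(G) = G*(-24 + 6*G) (C(G) = ((-4 + G)*6)*G = (-24 + 6*G)*G = G*(-24 + 6*G))
C(r(8)) + d = 6*(-7)*(-4 - 7) - 1197 = 6*(-7)*(-11) - 1197 = 462 - 1197 = -735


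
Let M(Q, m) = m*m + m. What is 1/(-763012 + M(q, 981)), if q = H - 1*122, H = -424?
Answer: 1/200330 ≈ 4.9918e-6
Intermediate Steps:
q = -546 (q = -424 - 1*122 = -424 - 122 = -546)
M(Q, m) = m + m² (M(Q, m) = m² + m = m + m²)
1/(-763012 + M(q, 981)) = 1/(-763012 + 981*(1 + 981)) = 1/(-763012 + 981*982) = 1/(-763012 + 963342) = 1/200330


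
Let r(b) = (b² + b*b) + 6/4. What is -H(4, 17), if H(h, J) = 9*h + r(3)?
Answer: -111/2 ≈ -55.500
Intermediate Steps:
r(b) = 3/2 + 2*b² (r(b) = (b² + b²) + 6*(¼) = 2*b² + 3/2 = 3/2 + 2*b²)
H(h, J) = 39/2 + 9*h (H(h, J) = 9*h + (3/2 + 2*3²) = 9*h + (3/2 + 2*9) = 9*h + (3/2 + 18) = 9*h + 39/2 = 39/2 + 9*h)
-H(4, 17) = -(39/2 + 9*4) = -(39/2 + 36) = -1*111/2 = -111/2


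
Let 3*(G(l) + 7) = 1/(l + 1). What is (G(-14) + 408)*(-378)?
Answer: -1970388/13 ≈ -1.5157e+5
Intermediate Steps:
G(l) = -7 + 1/(3*(1 + l)) (G(l) = -7 + 1/(3*(l + 1)) = -7 + 1/(3*(1 + l)))
(G(-14) + 408)*(-378) = ((-20 - 21*(-14))/(3*(1 - 14)) + 408)*(-378) = ((⅓)*(-20 + 294)/(-13) + 408)*(-378) = ((⅓)*(-1/13)*274 + 408)*(-378) = (-274/39 + 408)*(-378) = (15638/39)*(-378) = -1970388/13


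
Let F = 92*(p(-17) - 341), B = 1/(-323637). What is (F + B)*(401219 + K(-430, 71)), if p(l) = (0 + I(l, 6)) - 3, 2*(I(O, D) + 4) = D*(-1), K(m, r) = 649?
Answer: -1399958885685780/107879 ≈ -1.2977e+10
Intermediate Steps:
B = -1/323637 ≈ -3.0899e-6
I(O, D) = -4 - D/2 (I(O, D) = -4 + (D*(-1))/2 = -4 + (-D)/2 = -4 - D/2)
p(l) = -10 (p(l) = (0 + (-4 - 1/2*6)) - 3 = (0 + (-4 - 3)) - 3 = (0 - 7) - 3 = -7 - 3 = -10)
F = -32292 (F = 92*(-10 - 341) = 92*(-351) = -32292)
(F + B)*(401219 + K(-430, 71)) = (-32292 - 1/323637)*(401219 + 649) = -10450886005/323637*401868 = -1399958885685780/107879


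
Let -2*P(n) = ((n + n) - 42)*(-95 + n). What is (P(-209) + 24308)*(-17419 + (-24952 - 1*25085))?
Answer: 3076803072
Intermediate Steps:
P(n) = -(-95 + n)*(-42 + 2*n)/2 (P(n) = -((n + n) - 42)*(-95 + n)/2 = -(2*n - 42)*(-95 + n)/2 = -(-42 + 2*n)*(-95 + n)/2 = -(-95 + n)*(-42 + 2*n)/2)
(P(-209) + 24308)*(-17419 + (-24952 - 1*25085)) = ((-1995 - 1*(-209)² + 116*(-209)) + 24308)*(-17419 + (-24952 - 1*25085)) = ((-1995 - 1*43681 - 24244) + 24308)*(-17419 + (-24952 - 25085)) = ((-1995 - 43681 - 24244) + 24308)*(-17419 - 50037) = (-69920 + 24308)*(-67456) = -45612*(-67456) = 3076803072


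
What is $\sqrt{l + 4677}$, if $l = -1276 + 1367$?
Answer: $4 \sqrt{298} \approx 69.051$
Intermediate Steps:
$l = 91$
$\sqrt{l + 4677} = \sqrt{91 + 4677} = \sqrt{4768} = 4 \sqrt{298}$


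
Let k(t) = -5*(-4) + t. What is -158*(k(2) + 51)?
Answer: -11534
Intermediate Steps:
k(t) = 20 + t
-158*(k(2) + 51) = -158*((20 + 2) + 51) = -158*(22 + 51) = -158*73 = -11534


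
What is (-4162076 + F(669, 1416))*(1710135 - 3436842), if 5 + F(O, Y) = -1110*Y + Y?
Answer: 9898218374475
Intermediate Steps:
F(O, Y) = -5 - 1109*Y (F(O, Y) = -5 + (-1110*Y + Y) = -5 - 1109*Y)
(-4162076 + F(669, 1416))*(1710135 - 3436842) = (-4162076 + (-5 - 1109*1416))*(1710135 - 3436842) = (-4162076 + (-5 - 1570344))*(-1726707) = (-4162076 - 1570349)*(-1726707) = -5732425*(-1726707) = 9898218374475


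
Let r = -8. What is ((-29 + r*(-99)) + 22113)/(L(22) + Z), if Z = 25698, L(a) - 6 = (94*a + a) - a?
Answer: 5719/6943 ≈ 0.82371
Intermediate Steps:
L(a) = 6 + 94*a (L(a) = 6 + ((94*a + a) - a) = 6 + (95*a - a) = 6 + 94*a)
((-29 + r*(-99)) + 22113)/(L(22) + Z) = ((-29 - 8*(-99)) + 22113)/((6 + 94*22) + 25698) = ((-29 + 792) + 22113)/((6 + 2068) + 25698) = (763 + 22113)/(2074 + 25698) = 22876/27772 = 22876*(1/27772) = 5719/6943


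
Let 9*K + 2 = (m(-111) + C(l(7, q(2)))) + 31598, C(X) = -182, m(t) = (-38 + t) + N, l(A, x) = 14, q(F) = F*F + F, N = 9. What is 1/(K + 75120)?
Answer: 9/707354 ≈ 1.2723e-5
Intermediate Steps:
q(F) = F + F² (q(F) = F² + F = F + F²)
m(t) = -29 + t (m(t) = (-38 + t) + 9 = -29 + t)
K = 31274/9 (K = -2/9 + (((-29 - 111) - 182) + 31598)/9 = -2/9 + ((-140 - 182) + 31598)/9 = -2/9 + (-322 + 31598)/9 = -2/9 + (⅑)*31276 = -2/9 + 31276/9 = 31274/9 ≈ 3474.9)
1/(K + 75120) = 1/(31274/9 + 75120) = 1/(707354/9) = 9/707354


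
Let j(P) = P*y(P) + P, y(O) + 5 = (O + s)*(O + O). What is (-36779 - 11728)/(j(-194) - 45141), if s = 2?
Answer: 48507/14496589 ≈ 0.0033461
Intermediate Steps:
y(O) = -5 + 2*O*(2 + O) (y(O) = -5 + (O + 2)*(O + O) = -5 + (2 + O)*(2*O) = -5 + 2*O*(2 + O))
j(P) = P + P*(-5 + 2*P**2 + 4*P) (j(P) = P*(-5 + 2*P**2 + 4*P) + P = P + P*(-5 + 2*P**2 + 4*P))
(-36779 - 11728)/(j(-194) - 45141) = (-36779 - 11728)/(2*(-194)*(-2 + (-194)**2 + 2*(-194)) - 45141) = -48507/(2*(-194)*(-2 + 37636 - 388) - 45141) = -48507/(2*(-194)*37246 - 45141) = -48507/(-14451448 - 45141) = -48507/(-14496589) = -48507*(-1/14496589) = 48507/14496589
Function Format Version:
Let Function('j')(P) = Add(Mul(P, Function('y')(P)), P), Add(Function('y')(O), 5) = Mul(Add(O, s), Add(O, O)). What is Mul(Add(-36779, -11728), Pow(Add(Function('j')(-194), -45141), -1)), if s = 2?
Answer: Rational(48507, 14496589) ≈ 0.0033461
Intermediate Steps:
Function('y')(O) = Add(-5, Mul(2, O, Add(2, O))) (Function('y')(O) = Add(-5, Mul(Add(O, 2), Add(O, O))) = Add(-5, Mul(Add(2, O), Mul(2, O))) = Add(-5, Mul(2, O, Add(2, O))))
Function('j')(P) = Add(P, Mul(P, Add(-5, Mul(2, Pow(P, 2)), Mul(4, P)))) (Function('j')(P) = Add(Mul(P, Add(-5, Mul(2, Pow(P, 2)), Mul(4, P))), P) = Add(P, Mul(P, Add(-5, Mul(2, Pow(P, 2)), Mul(4, P)))))
Mul(Add(-36779, -11728), Pow(Add(Function('j')(-194), -45141), -1)) = Mul(Add(-36779, -11728), Pow(Add(Mul(2, -194, Add(-2, Pow(-194, 2), Mul(2, -194))), -45141), -1)) = Mul(-48507, Pow(Add(Mul(2, -194, Add(-2, 37636, -388)), -45141), -1)) = Mul(-48507, Pow(Add(Mul(2, -194, 37246), -45141), -1)) = Mul(-48507, Pow(Add(-14451448, -45141), -1)) = Mul(-48507, Pow(-14496589, -1)) = Mul(-48507, Rational(-1, 14496589)) = Rational(48507, 14496589)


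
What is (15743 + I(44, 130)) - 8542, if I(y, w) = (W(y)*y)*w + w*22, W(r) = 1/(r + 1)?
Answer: 91693/9 ≈ 10188.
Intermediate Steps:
W(r) = 1/(1 + r)
I(y, w) = 22*w + w*y/(1 + y) (I(y, w) = (y/(1 + y))*w + w*22 = (y/(1 + y))*w + 22*w = w*y/(1 + y) + 22*w = 22*w + w*y/(1 + y))
(15743 + I(44, 130)) - 8542 = (15743 + 130*(22 + 23*44)/(1 + 44)) - 8542 = (15743 + 130*(22 + 1012)/45) - 8542 = (15743 + 130*(1/45)*1034) - 8542 = (15743 + 26884/9) - 8542 = 168571/9 - 8542 = 91693/9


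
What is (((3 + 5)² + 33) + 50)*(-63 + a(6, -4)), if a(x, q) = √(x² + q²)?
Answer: -9261 + 294*√13 ≈ -8201.0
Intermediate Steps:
a(x, q) = √(q² + x²)
(((3 + 5)² + 33) + 50)*(-63 + a(6, -4)) = (((3 + 5)² + 33) + 50)*(-63 + √((-4)² + 6²)) = ((8² + 33) + 50)*(-63 + √(16 + 36)) = ((64 + 33) + 50)*(-63 + √52) = (97 + 50)*(-63 + 2*√13) = 147*(-63 + 2*√13) = -9261 + 294*√13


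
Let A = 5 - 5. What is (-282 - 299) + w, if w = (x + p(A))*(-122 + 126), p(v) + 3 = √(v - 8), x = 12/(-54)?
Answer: -5345/9 + 8*I*√2 ≈ -593.89 + 11.314*I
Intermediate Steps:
A = 0
x = -2/9 (x = 12*(-1/54) = -2/9 ≈ -0.22222)
p(v) = -3 + √(-8 + v) (p(v) = -3 + √(v - 8) = -3 + √(-8 + v))
w = -116/9 + 8*I*√2 (w = (-2/9 + (-3 + √(-8 + 0)))*(-122 + 126) = (-2/9 + (-3 + √(-8)))*4 = (-2/9 + (-3 + 2*I*√2))*4 = (-29/9 + 2*I*√2)*4 = -116/9 + 8*I*√2 ≈ -12.889 + 11.314*I)
(-282 - 299) + w = (-282 - 299) + (-116/9 + 8*I*√2) = -581 + (-116/9 + 8*I*√2) = -5345/9 + 8*I*√2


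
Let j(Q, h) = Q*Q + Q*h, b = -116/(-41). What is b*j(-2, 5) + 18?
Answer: 42/41 ≈ 1.0244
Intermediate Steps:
b = 116/41 (b = -116*(-1/41) = 116/41 ≈ 2.8293)
j(Q, h) = Q**2 + Q*h
b*j(-2, 5) + 18 = 116*(-2*(-2 + 5))/41 + 18 = 116*(-2*3)/41 + 18 = (116/41)*(-6) + 18 = -696/41 + 18 = 42/41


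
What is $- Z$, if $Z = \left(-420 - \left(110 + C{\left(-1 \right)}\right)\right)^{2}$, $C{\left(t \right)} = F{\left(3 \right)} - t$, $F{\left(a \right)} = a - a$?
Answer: $-281961$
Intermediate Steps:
$F{\left(a \right)} = 0$
$C{\left(t \right)} = - t$ ($C{\left(t \right)} = 0 - t = - t$)
$Z = 281961$ ($Z = \left(-420 - \left(110 - -1\right)\right)^{2} = \left(-420 - 111\right)^{2} = \left(-531\right)^{2} = 281961$)
$- Z = \left(-1\right) 281961 = -281961$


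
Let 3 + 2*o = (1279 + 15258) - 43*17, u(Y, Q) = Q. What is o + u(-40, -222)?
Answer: 15359/2 ≈ 7679.5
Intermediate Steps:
o = 15803/2 (o = -3/2 + ((1279 + 15258) - 43*17)/2 = -3/2 + (16537 - 731)/2 = -3/2 + (1/2)*15806 = -3/2 + 7903 = 15803/2 ≈ 7901.5)
o + u(-40, -222) = 15803/2 - 222 = 15359/2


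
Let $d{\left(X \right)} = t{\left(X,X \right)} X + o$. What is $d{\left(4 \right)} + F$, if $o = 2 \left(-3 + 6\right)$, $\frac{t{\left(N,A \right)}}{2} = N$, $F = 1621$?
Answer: $1659$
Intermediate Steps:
$t{\left(N,A \right)} = 2 N$
$o = 6$ ($o = 2 \cdot 3 = 6$)
$d{\left(X \right)} = 6 + 2 X^{2}$ ($d{\left(X \right)} = 2 X X + 6 = 2 X^{2} + 6 = 6 + 2 X^{2}$)
$d{\left(4 \right)} + F = \left(6 + 2 \cdot 4^{2}\right) + 1621 = \left(6 + 2 \cdot 16\right) + 1621 = \left(6 + 32\right) + 1621 = 38 + 1621 = 1659$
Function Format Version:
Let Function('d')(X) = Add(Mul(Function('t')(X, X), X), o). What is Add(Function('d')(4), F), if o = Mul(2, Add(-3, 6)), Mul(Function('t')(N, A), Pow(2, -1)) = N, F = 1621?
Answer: 1659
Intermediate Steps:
Function('t')(N, A) = Mul(2, N)
o = 6 (o = Mul(2, 3) = 6)
Function('d')(X) = Add(6, Mul(2, Pow(X, 2))) (Function('d')(X) = Add(Mul(Mul(2, X), X), 6) = Add(Mul(2, Pow(X, 2)), 6) = Add(6, Mul(2, Pow(X, 2))))
Add(Function('d')(4), F) = Add(Add(6, Mul(2, Pow(4, 2))), 1621) = Add(Add(6, Mul(2, 16)), 1621) = Add(Add(6, 32), 1621) = Add(38, 1621) = 1659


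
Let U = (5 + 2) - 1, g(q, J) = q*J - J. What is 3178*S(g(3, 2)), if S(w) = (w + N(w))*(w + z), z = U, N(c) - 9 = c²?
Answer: 921620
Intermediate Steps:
g(q, J) = -J + J*q (g(q, J) = J*q - J = -J + J*q)
N(c) = 9 + c²
U = 6 (U = 7 - 1 = 6)
z = 6
S(w) = (6 + w)*(9 + w + w²) (S(w) = (w + (9 + w²))*(w + 6) = (9 + w + w²)*(6 + w) = (6 + w)*(9 + w + w²))
3178*S(g(3, 2)) = 3178*(54 + (2*(-1 + 3))³ + 7*(2*(-1 + 3))² + 15*(2*(-1 + 3))) = 3178*(54 + (2*2)³ + 7*(2*2)² + 15*(2*2)) = 3178*(54 + 4³ + 7*4² + 15*4) = 3178*(54 + 64 + 7*16 + 60) = 3178*(54 + 64 + 112 + 60) = 3178*290 = 921620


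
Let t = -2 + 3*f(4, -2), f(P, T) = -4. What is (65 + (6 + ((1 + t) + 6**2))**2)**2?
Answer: 820836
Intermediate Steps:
t = -14 (t = -2 + 3*(-4) = -2 - 12 = -14)
(65 + (6 + ((1 + t) + 6**2))**2)**2 = (65 + (6 + ((1 - 14) + 6**2))**2)**2 = (65 + (6 + (-13 + 36))**2)**2 = (65 + (6 + 23)**2)**2 = (65 + 29**2)**2 = (65 + 841)**2 = 906**2 = 820836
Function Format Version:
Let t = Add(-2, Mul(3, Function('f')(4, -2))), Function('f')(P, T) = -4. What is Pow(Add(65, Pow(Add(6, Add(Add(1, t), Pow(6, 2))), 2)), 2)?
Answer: 820836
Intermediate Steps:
t = -14 (t = Add(-2, Mul(3, -4)) = Add(-2, -12) = -14)
Pow(Add(65, Pow(Add(6, Add(Add(1, t), Pow(6, 2))), 2)), 2) = Pow(Add(65, Pow(Add(6, Add(Add(1, -14), Pow(6, 2))), 2)), 2) = Pow(Add(65, Pow(Add(6, Add(-13, 36)), 2)), 2) = Pow(Add(65, Pow(Add(6, 23), 2)), 2) = Pow(Add(65, Pow(29, 2)), 2) = Pow(Add(65, 841), 2) = Pow(906, 2) = 820836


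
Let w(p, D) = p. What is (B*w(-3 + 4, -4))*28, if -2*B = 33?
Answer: -462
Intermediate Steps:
B = -33/2 (B = -1/2*33 = -33/2 ≈ -16.500)
(B*w(-3 + 4, -4))*28 = -33*(-3 + 4)/2*28 = -33/2*1*28 = -33/2*28 = -462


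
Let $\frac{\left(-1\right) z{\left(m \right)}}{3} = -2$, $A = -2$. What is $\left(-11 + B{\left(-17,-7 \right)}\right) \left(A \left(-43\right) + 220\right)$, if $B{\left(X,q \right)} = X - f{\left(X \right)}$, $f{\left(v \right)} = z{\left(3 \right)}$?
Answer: $-10404$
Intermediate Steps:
$z{\left(m \right)} = 6$ ($z{\left(m \right)} = \left(-3\right) \left(-2\right) = 6$)
$f{\left(v \right)} = 6$
$B{\left(X,q \right)} = -6 + X$ ($B{\left(X,q \right)} = X - 6 = -6 + X$)
$\left(-11 + B{\left(-17,-7 \right)}\right) \left(A \left(-43\right) + 220\right) = \left(-11 - 23\right) \left(\left(-2\right) \left(-43\right) + 220\right) = \left(-11 - 23\right) \left(86 + 220\right) = \left(-34\right) 306 = -10404$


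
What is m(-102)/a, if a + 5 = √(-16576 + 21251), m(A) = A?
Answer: -17/155 - 17*√187/155 ≈ -1.6095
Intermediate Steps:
a = -5 + 5*√187 (a = -5 + √(-16576 + 21251) = -5 + √4675 = -5 + 5*√187 ≈ 63.374)
m(-102)/a = -102/(-5 + 5*√187)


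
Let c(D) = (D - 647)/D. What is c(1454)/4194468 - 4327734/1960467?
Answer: -2932643795499731/1328490089376936 ≈ -2.2075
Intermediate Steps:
c(D) = (-647 + D)/D
c(1454)/4194468 - 4327734/1960467 = ((-647 + 1454)/1454)/4194468 - 4327734/1960467 = ((1/1454)*807)*(1/4194468) - 4327734*1/1960467 = (807/1454)*(1/4194468) - 1442578/653489 = 269/2032918824 - 1442578/653489 = -2932643795499731/1328490089376936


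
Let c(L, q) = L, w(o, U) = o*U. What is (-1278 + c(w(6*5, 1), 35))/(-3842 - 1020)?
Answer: 48/187 ≈ 0.25668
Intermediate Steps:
w(o, U) = U*o
(-1278 + c(w(6*5, 1), 35))/(-3842 - 1020) = (-1278 + 1*(6*5))/(-3842 - 1020) = (-1278 + 1*30)/(-4862) = (-1278 + 30)*(-1/4862) = -1248*(-1/4862) = 48/187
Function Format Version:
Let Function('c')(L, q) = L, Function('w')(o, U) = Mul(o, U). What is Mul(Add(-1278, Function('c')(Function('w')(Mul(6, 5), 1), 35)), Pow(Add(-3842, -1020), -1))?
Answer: Rational(48, 187) ≈ 0.25668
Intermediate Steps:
Function('w')(o, U) = Mul(U, o)
Mul(Add(-1278, Function('c')(Function('w')(Mul(6, 5), 1), 35)), Pow(Add(-3842, -1020), -1)) = Mul(Add(-1278, Mul(1, Mul(6, 5))), Pow(Add(-3842, -1020), -1)) = Mul(Add(-1278, Mul(1, 30)), Pow(-4862, -1)) = Mul(Add(-1278, 30), Rational(-1, 4862)) = Mul(-1248, Rational(-1, 4862)) = Rational(48, 187)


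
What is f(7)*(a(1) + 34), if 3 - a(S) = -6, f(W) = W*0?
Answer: 0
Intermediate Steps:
f(W) = 0
a(S) = 9 (a(S) = 3 - 1*(-6) = 3 + 6 = 9)
f(7)*(a(1) + 34) = 0*(9 + 34) = 0*43 = 0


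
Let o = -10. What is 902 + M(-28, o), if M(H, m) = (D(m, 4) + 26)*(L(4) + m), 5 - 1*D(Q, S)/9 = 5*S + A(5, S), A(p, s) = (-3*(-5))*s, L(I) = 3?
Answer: 5445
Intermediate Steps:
A(p, s) = 15*s
D(Q, S) = 45 - 180*S (D(Q, S) = 45 - 9*(5*S + 15*S) = 45 - 180*S)
M(H, m) = -1947 - 649*m (M(H, m) = ((45 - 180*4) + 26)*(3 + m) = ((45 - 720) + 26)*(3 + m) = (-675 + 26)*(3 + m) = -649*(3 + m) = -1947 - 649*m)
902 + M(-28, o) = 902 + (-1947 - 649*(-10)) = 902 + (-1947 + 6490) = 902 + 4543 = 5445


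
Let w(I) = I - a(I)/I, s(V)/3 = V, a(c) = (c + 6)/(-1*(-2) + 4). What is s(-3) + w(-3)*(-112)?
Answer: 925/3 ≈ 308.33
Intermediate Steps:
a(c) = 1 + c/6 (a(c) = (6 + c)/(2 + 4) = (6 + c)/6 = (6 + c)*(⅙) = 1 + c/6)
s(V) = 3*V
w(I) = I - (1 + I/6)/I
s(-3) + w(-3)*(-112) = 3*(-3) + (-⅙ - 3 - 1/(-3))*(-112) = -9 + (-⅙ - 3 - 1*(-⅓))*(-112) = -9 + (-⅙ - 3 + ⅓)*(-112) = -9 - 17/6*(-112) = -9 + 952/3 = 925/3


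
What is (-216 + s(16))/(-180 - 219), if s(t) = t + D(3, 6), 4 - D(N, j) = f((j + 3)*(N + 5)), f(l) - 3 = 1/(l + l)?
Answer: 28657/57456 ≈ 0.49876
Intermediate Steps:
f(l) = 3 + 1/(2*l) (f(l) = 3 + 1/(l + l) = 3 + 1/(2*l))
D(N, j) = 1 - 1/(2*(3 + j)*(5 + N)) (D(N, j) = 4 - (3 + 1/(2*(((j + 3)*(N + 5))))) = 4 - (3 + 1/(2*(((3 + j)*(5 + N))))) = 4 - (3 + (1/((3 + j)*(5 + N)))/2) = 4 - (3 + 1/(2*(3 + j)*(5 + N))) = 4 + (-3 - 1/(2*(3 + j)*(5 + N))) = 1 - 1/(2*(3 + j)*(5 + N)))
s(t) = 143/144 + t (s(t) = t + (29/2 + 3*3 + 5*6 + 3*6)/(15 + 3*3 + 5*6 + 3*6) = t + (29/2 + 9 + 30 + 18)/(15 + 9 + 30 + 18) = t + (143/2)/72 = t + (1/72)*(143/2) = t + 143/144 = 143/144 + t)
(-216 + s(16))/(-180 - 219) = (-216 + (143/144 + 16))/(-180 - 219) = (-216 + 2447/144)/(-399) = -28657/144*(-1/399) = 28657/57456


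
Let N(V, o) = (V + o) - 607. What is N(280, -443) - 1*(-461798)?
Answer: 461028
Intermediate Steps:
N(V, o) = -607 + V + o
N(280, -443) - 1*(-461798) = (-607 + 280 - 443) - 1*(-461798) = -770 + 461798 = 461028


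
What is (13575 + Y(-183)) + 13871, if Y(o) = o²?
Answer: 60935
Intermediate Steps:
(13575 + Y(-183)) + 13871 = (13575 + (-183)²) + 13871 = (13575 + 33489) + 13871 = 47064 + 13871 = 60935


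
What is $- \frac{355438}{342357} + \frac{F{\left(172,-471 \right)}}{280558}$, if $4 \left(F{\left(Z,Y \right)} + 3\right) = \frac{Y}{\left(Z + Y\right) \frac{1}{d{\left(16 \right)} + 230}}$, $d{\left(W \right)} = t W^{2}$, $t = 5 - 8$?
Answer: $- \frac{59677133171593}{57438495133188} \approx -1.039$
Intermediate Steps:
$t = -3$ ($t = 5 - 8 = -3$)
$d{\left(W \right)} = - 3 W^{2}$
$F{\left(Z,Y \right)} = -3 + \frac{Y}{4 \left(- \frac{Y}{538} - \frac{Z}{538}\right)}$ ($F{\left(Z,Y \right)} = -3 + \frac{Y \frac{1}{\left(Z + Y\right) \frac{1}{- 3 \cdot 16^{2} + 230}}}{4} = -3 + \frac{Y \frac{1}{\left(Y + Z\right) \frac{1}{\left(-3\right) 256 + 230}}}{4} = -3 + \frac{Y \frac{1}{\left(Y + Z\right) \frac{1}{-768 + 230}}}{4} = -3 + \frac{Y \frac{1}{\left(Y + Z\right) \frac{1}{-538}}}{4} = -3 + \frac{Y \frac{1}{\left(Y + Z\right) \left(- \frac{1}{538}\right)}}{4} = -3 + \frac{Y \frac{1}{- \frac{Y}{538} - \frac{Z}{538}}}{4} = -3 + \frac{Y}{4 \left(- \frac{Y}{538} - \frac{Z}{538}\right)}$)
$- \frac{355438}{342357} + \frac{F{\left(172,-471 \right)}}{280558} = - \frac{355438}{342357} + \frac{\frac{1}{-471 + 172} \left(\left(-3\right) 172 - - \frac{129525}{2}\right)}{280558} = \left(-355438\right) \frac{1}{342357} + \frac{-516 + \frac{129525}{2}}{-299} \cdot \frac{1}{280558} = - \frac{355438}{342357} + \left(- \frac{1}{299}\right) \frac{128493}{2} \cdot \frac{1}{280558} = - \frac{355438}{342357} - \frac{128493}{167773684} = - \frac{59677133171593}{57438495133188}$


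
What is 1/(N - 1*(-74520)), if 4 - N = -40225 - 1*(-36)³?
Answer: 1/68093 ≈ 1.4686e-5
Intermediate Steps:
N = -6427 (N = 4 - (-40225 - 1*(-36)³) = 4 - (-40225 - 1*(-46656)) = 4 - (-40225 + 46656) = 4 - 1*6431 = 4 - 6431 = -6427)
1/(N - 1*(-74520)) = 1/(-6427 - 1*(-74520)) = 1/(-6427 + 74520) = 1/68093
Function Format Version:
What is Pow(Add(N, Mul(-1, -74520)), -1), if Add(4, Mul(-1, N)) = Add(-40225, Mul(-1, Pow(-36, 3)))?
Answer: Rational(1, 68093) ≈ 1.4686e-5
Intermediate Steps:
N = -6427 (N = Add(4, Mul(-1, Add(-40225, Mul(-1, Pow(-36, 3))))) = Add(4, Mul(-1, Add(-40225, Mul(-1, -46656)))) = Add(4, Mul(-1, Add(-40225, 46656))) = Add(4, Mul(-1, 6431)) = Add(4, -6431) = -6427)
Pow(Add(N, Mul(-1, -74520)), -1) = Pow(Add(-6427, Mul(-1, -74520)), -1) = Pow(Add(-6427, 74520), -1) = Pow(68093, -1) = Rational(1, 68093)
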